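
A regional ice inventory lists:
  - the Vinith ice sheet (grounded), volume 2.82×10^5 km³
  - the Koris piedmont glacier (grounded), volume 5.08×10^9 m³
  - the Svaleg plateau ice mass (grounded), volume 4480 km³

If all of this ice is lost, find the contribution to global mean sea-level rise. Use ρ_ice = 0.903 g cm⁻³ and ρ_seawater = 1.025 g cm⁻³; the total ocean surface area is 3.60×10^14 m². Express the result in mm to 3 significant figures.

≈ 701 mm

Vinith: 2.82×10^5 km³ × (903/1025) = 2.484×10^5 km³ of water.
Koris: 5.08×10^9 m³ × (903/1025) = 4.475×10^9 m³ of water.
Svaleg: 4480 km³ × (903/1025) = 3947 km³ of water.
Total added water ≈ 2.524×10^14 m³ over 3.60×10^14 m² → Δh = 0.701 m = 701 mm.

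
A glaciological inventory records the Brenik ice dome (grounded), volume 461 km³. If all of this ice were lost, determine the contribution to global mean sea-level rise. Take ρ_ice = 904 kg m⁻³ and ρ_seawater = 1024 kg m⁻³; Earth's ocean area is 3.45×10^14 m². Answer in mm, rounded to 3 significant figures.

Brenik: 461 km³ × (904/1024) = 407.0 km³ of water.
Spread over 3.45×10^14 m² of ocean, Δh = 4.070×10^11 / 3.45×10^14 = 1.18×10^-3 m = 1.18 mm.

≈ 1.18 mm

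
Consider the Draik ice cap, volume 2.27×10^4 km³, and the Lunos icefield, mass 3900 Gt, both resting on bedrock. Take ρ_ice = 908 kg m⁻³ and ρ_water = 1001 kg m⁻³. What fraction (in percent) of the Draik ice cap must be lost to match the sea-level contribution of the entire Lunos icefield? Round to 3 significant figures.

≈ 18.9 %

Equal sea-level rise means equal mass of meltwater, i.e. equal mass of ice lost.
Ice mass of Lunos: 3.900×10^15 kg; ice mass of Draik: 2.061×10^16 kg.
Fraction required = 3.900×10^15 / 2.061×10^16 = 0.189 → 18.9 %.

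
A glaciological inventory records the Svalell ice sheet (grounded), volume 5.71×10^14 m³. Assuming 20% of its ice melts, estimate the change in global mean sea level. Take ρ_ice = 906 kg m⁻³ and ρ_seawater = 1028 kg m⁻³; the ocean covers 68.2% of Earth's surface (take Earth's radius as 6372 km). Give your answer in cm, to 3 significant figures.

Svalell: 0.2 × 5.71×10^14 m³ × (906/1028) = 1.006×10^14 m³ of water.
Spread over 3.48×10^14 m² of ocean, Δh = 1.006×10^14 / 3.48×10^14 = 0.289 m = 28.9 cm.

≈ 28.9 cm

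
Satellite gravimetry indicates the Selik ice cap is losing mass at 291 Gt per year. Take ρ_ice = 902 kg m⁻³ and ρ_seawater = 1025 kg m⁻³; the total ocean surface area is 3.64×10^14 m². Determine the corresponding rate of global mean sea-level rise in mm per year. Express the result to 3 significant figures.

≈ 0.780 mm/yr

ρ_w = 1025 kg m⁻³. Annual water volume added = 291 Gt / ρ_w = 2.910×10^14 kg / 1025 kg m⁻³ = 2.839×10^11 m³.
Δh per year = 2.839×10^11 / 3.64×10^14 = 7.80×10^-4 m = 0.780 mm.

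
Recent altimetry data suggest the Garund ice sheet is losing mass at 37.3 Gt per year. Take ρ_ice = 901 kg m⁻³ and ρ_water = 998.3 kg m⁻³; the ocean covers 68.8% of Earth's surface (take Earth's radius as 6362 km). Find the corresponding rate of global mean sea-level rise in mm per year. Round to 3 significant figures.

ρ_w = 998.3 kg m⁻³. Annual water volume added = 37.3 Gt / ρ_w = 3.730×10^13 kg / 998.3 kg m⁻³ = 3.736×10^10 m³.
Δh per year = 3.736×10^10 / 3.50×10^14 = 1.07×10^-4 m = 0.107 mm.

≈ 0.107 mm/yr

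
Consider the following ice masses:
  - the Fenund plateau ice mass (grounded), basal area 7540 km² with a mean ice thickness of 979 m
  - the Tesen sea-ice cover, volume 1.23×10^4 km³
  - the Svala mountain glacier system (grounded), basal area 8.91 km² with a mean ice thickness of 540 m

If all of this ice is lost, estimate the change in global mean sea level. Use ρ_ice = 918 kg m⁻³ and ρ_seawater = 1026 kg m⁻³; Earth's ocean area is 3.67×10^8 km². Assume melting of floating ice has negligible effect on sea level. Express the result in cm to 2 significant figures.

Fenund: ice volume = 7540 km² × 979 m = 7382 km³; 7382 × (918/1026) = 6605 km³ of water.
The Tesen sea-ice cover is floating and already displaces its own weight of water, so its melt adds essentially nothing to sea level.
Svala: ice volume = 8.91 km² × 540 m = 4.811 km³; 4.811 × (918/1026) = 4.305 km³ of water.
Total added water ≈ 6.609×10^12 m³ over 3.67×10^14 m² → Δh = 0.0180 m = 1.8 cm.

≈ 1.8 cm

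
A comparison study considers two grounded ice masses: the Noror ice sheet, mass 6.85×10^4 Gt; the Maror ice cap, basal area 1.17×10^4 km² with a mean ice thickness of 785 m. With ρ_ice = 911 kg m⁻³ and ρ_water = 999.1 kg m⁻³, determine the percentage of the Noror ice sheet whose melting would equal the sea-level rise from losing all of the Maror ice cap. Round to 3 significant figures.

≈ 12.2 %

Equal sea-level rise means equal mass of meltwater, i.e. equal mass of ice lost.
Ice mass of Maror: 8.367×10^15 kg; ice mass of Noror: 6.850×10^16 kg.
Fraction required = 8.367×10^15 / 6.850×10^16 = 0.122 → 12.2 %.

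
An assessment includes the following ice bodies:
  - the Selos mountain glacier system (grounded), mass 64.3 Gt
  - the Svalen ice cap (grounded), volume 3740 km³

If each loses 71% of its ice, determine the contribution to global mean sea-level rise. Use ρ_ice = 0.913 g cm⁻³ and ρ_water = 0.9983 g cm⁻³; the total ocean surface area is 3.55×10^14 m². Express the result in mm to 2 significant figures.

Selos: 0.71 × 64.3 Gt = 4.565×10^13 kg; dividing by ρ_w = 0.9983 g cm⁻³ = 998.3 kg m⁻³ gives 4.573×10^10 m³ of water.
Svalen: 0.71 × 3740 km³ × (913/998.3) = 2429 km³ of water.
Total added water ≈ 2.474×10^12 m³ over 3.55×10^14 m² → Δh = 6.97×10^-3 m = 7.0 mm.

≈ 7.0 mm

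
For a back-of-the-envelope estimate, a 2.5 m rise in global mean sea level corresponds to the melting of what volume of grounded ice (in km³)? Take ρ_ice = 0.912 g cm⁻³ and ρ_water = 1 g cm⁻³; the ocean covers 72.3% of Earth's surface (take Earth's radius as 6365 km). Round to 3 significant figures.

Required water volume = Δh × A = 2.5 m × 3.68×10^14 m² = 9.202×10^14 m³ = 9.202×10^5 km³.
Ice volume = water volume × ρ_w/ρ_ice = 9.202×10^5 × 1000/912 = 1.01×10^6 km³.

≈ 1.01×10^6 km³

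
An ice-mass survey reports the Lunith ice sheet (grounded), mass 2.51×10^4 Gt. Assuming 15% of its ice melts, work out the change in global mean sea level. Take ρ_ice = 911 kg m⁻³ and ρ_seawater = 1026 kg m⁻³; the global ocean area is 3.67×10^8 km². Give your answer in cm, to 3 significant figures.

Lunith: 0.15 × 2.51×10^4 Gt = 3.765×10^15 kg; dividing by ρ_w = 1026 kg m⁻³ gives 3.670×10^12 m³ of water.
Spread over 3.67×10^14 m² of ocean, Δh = 3.670×10^12 / 3.67×10^14 = 0.0100 m = 1.00 cm.

≈ 1.00 cm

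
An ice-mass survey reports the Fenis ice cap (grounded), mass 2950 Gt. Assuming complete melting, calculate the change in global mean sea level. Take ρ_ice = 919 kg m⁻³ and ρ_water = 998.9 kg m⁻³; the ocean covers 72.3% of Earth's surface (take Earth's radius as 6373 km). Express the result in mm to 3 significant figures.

Fenis: 2950 Gt = 2.950×10^15 kg; dividing by ρ_w = 998.9 kg m⁻³ gives 2.953×10^12 m³ of water.
Spread over 3.69×10^14 m² of ocean, Δh = 2.953×10^12 / 3.69×10^14 = 8.00×10^-3 m = 8.00 mm.

≈ 8.00 mm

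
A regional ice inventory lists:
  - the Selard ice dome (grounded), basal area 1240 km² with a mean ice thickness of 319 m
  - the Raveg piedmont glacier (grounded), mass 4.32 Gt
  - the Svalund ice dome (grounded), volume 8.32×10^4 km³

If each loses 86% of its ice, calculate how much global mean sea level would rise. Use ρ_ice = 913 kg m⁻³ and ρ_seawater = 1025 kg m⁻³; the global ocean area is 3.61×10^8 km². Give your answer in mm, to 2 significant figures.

≈ 180 mm

Selard: ice volume = 1240 km² × 319 m = 395.6 km³; 0.86 × 395.6 × (913/1025) = 303.0 km³ of water.
Raveg: 0.86 × 4.32 Gt = 3.715×10^12 kg; dividing by ρ_w = 1025 kg m⁻³ gives 3.625×10^9 m³ of water.
Svalund: 0.86 × 8.32×10^4 km³ × (913/1025) = 6.373×10^4 km³ of water.
Total added water ≈ 6.404×10^13 m³ over 3.61×10^14 m² → Δh = 0.177 m = 180 mm.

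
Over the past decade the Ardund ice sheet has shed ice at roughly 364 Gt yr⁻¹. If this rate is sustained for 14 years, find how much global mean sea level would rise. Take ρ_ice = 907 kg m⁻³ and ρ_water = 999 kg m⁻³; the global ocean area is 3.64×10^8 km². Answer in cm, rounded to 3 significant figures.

Total mass lost = 364 Gt/yr × 14 yr = 5096 Gt = 5.096×10^15 kg.
ρ_w = 999 kg m⁻³, so water volume = 5.096×10^15 / 999 = 5.101×10^12 m³.
Δh = 5.101×10^12 / 3.64×10^14 = 0.0140 m = 1.40 cm.

≈ 1.40 cm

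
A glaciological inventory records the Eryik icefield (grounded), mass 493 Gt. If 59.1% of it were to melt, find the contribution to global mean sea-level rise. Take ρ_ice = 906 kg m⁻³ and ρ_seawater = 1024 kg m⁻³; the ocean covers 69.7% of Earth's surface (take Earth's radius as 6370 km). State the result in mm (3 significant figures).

Eryik: 0.591 × 493 Gt = 2.914×10^14 kg; dividing by ρ_w = 1024 kg m⁻³ gives 2.845×10^11 m³ of water.
Spread over 3.55×10^14 m² of ocean, Δh = 2.845×10^11 / 3.55×10^14 = 8.01×10^-4 m = 0.801 mm.

≈ 0.801 mm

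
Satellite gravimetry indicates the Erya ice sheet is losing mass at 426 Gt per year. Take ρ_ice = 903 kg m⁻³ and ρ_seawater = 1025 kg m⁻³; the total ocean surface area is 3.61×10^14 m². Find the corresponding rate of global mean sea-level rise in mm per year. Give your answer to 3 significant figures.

ρ_w = 1025 kg m⁻³. Annual water volume added = 426 Gt / ρ_w = 4.260×10^14 kg / 1025 kg m⁻³ = 4.156×10^11 m³.
Δh per year = 4.156×10^11 / 3.61×10^14 = 1.15×10^-3 m = 1.15 mm.

≈ 1.15 mm/yr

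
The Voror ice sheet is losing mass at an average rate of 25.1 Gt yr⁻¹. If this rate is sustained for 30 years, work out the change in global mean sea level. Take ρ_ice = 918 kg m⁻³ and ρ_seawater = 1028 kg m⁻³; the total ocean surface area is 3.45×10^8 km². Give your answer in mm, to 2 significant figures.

≈ 2.1 mm

Total mass lost = 25.1 Gt/yr × 30 yr = 753.0 Gt = 7.530×10^14 kg.
ρ_w = 1028 kg m⁻³, so water volume = 7.530×10^14 / 1028 = 7.325×10^11 m³.
Δh = 7.325×10^11 / 3.45×10^14 = 2.12×10^-3 m = 2.1 mm.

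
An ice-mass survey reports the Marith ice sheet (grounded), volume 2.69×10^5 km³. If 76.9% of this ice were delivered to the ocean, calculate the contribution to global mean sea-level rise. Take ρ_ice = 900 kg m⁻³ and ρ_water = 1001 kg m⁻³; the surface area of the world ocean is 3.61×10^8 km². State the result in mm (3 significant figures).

Marith: 0.769 × 2.69×10^5 km³ × (900/1001) = 1.860×10^5 km³ of water.
Spread over 3.61×10^14 m² of ocean, Δh = 1.860×10^14 / 3.61×10^14 = 0.515 m = 515 mm.

≈ 515 mm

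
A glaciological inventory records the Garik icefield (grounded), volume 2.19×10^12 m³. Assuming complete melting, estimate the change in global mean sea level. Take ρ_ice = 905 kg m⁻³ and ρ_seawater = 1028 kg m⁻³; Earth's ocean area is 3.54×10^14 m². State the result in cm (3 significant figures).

Garik: 2.19×10^12 m³ × (905/1028) = 1.928×10^12 m³ of water.
Spread over 3.54×10^14 m² of ocean, Δh = 1.928×10^12 / 3.54×10^14 = 5.45×10^-3 m = 0.545 cm.

≈ 0.545 cm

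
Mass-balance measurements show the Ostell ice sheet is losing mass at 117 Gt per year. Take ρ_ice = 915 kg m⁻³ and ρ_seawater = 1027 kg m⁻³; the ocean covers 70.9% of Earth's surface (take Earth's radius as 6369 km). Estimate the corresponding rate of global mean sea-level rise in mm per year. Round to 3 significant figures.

ρ_w = 1027 kg m⁻³. Annual water volume added = 117 Gt / ρ_w = 1.170×10^14 kg / 1027 kg m⁻³ = 1.139×10^11 m³.
Δh per year = 1.139×10^11 / 3.61×10^14 = 3.15×10^-4 m = 0.315 mm.

≈ 0.315 mm/yr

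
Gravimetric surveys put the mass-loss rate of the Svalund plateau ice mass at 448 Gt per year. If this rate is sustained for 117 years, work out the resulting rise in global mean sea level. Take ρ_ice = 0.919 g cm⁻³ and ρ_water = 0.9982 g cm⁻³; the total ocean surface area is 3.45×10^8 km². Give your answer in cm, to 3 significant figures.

Total mass lost = 448 Gt/yr × 117 yr = 5.242×10^4 Gt = 5.242×10^16 kg.
ρ_w = 0.9982 g cm⁻³ = 998.2 kg m⁻³, so water volume = 5.242×10^16 / 998.2 = 5.251×10^13 m³.
Δh = 5.251×10^13 / 3.45×10^14 = 0.152 m = 15.2 cm.

≈ 15.2 cm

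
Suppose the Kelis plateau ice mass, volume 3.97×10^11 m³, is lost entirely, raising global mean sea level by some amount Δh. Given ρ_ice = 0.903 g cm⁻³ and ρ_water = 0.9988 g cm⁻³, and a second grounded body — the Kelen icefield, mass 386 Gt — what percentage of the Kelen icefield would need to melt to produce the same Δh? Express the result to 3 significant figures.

Equal sea-level rise means equal mass of meltwater, i.e. equal mass of ice lost.
Ice mass of Kelis: 3.585×10^14 kg; ice mass of Kelen: 3.860×10^14 kg.
Fraction required = 3.585×10^14 / 3.860×10^14 = 0.929 → 92.9 %.

≈ 92.9 %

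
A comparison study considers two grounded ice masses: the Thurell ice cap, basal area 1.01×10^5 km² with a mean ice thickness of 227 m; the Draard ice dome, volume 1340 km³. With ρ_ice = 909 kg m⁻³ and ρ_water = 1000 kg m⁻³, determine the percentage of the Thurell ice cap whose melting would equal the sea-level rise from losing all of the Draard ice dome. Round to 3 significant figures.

Equal sea-level rise means equal mass of meltwater, i.e. equal mass of ice lost.
Ice mass of Draard: 1.218×10^15 kg; ice mass of Thurell: 2.084×10^16 kg.
Fraction required = 1.218×10^15 / 2.084×10^16 = 0.0584 → 5.84 %.

≈ 5.84 %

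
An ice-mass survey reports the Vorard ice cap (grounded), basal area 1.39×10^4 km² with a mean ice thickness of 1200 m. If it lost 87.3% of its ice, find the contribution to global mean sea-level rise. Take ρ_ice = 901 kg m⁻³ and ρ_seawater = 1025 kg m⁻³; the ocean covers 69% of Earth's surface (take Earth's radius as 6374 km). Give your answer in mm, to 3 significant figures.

Vorard: ice volume = 1.39×10^4 km² × 1200 m = 1.668×10^4 km³; 0.873 × 1.668×10^4 × (901/1025) = 1.280×10^4 km³ of water.
Spread over 3.52×10^14 m² of ocean, Δh = 1.280×10^13 / 3.52×10^14 = 0.0363 m = 36.3 mm.

≈ 36.3 mm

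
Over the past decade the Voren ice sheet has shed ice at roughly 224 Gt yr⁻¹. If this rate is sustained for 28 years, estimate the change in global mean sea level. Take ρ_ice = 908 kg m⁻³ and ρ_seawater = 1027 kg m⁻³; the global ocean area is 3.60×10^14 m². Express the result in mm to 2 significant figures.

≈ 17 mm

Total mass lost = 224 Gt/yr × 28 yr = 6272 Gt = 6.272×10^15 kg.
ρ_w = 1027 kg m⁻³, so water volume = 6.272×10^15 / 1027 = 6.107×10^12 m³.
Δh = 6.107×10^12 / 3.60×10^14 = 0.0170 m = 17 mm.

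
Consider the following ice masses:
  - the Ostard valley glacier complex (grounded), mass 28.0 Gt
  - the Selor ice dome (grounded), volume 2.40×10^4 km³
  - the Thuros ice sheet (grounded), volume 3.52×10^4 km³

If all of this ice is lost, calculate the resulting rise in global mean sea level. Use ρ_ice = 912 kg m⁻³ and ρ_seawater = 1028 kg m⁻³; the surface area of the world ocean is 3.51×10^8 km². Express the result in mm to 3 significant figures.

≈ 150 mm

Ostard: 28.0 Gt = 2.800×10^13 kg; dividing by ρ_w = 1028 kg m⁻³ gives 2.724×10^10 m³ of water.
Selor: 2.40×10^4 km³ × (912/1028) = 2.129×10^4 km³ of water.
Thuros: 3.52×10^4 km³ × (912/1028) = 3.123×10^4 km³ of water.
Total added water ≈ 5.255×10^13 m³ over 3.51×10^14 m² → Δh = 0.150 m = 150 mm.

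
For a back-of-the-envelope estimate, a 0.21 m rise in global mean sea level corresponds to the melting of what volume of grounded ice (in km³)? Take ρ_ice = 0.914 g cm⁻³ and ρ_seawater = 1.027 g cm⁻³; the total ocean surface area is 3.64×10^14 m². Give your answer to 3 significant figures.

Required water volume = Δh × A = 0.21 m × 3.64×10^14 m² = 7.644×10^13 m³ = 7.644×10^4 km³.
Ice volume = water volume × ρ_w/ρ_ice = 7.644×10^4 × 1027/914 = 8.59×10^4 km³.

≈ 8.59×10^4 km³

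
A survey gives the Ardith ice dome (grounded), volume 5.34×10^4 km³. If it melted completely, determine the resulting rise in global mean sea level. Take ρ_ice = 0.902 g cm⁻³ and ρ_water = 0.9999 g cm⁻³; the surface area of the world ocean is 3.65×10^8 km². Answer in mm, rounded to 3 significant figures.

≈ 132 mm

Ardith: 5.34×10^4 km³ × (902/999.9) = 4.817×10^4 km³ of water.
Spread over 3.65×10^14 m² of ocean, Δh = 4.817×10^13 / 3.65×10^14 = 0.132 m = 132 mm.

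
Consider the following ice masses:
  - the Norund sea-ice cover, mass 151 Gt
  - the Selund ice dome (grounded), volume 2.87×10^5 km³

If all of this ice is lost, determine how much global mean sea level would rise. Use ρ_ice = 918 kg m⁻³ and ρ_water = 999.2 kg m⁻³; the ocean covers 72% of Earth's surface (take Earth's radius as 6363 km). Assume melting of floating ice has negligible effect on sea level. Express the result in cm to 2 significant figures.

≈ 72 cm

The Norund sea-ice cover is floating and already displaces its own weight of water, so its melt adds essentially nothing to sea level.
Selund: 2.87×10^5 km³ × (918/999.2) = 2.637×10^5 km³ of water.
Total added water ≈ 2.637×10^14 m³ over 3.66×10^14 m² → Δh = 0.720 m = 72 cm.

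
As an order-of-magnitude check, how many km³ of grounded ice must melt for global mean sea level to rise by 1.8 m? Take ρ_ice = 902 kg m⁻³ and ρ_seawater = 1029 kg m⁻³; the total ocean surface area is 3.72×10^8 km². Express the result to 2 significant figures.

≈ 7.6×10^5 km³

Required water volume = Δh × A = 1.8 m × 3.72×10^14 m² = 6.696×10^14 m³ = 6.696×10^5 km³.
Ice volume = water volume × ρ_w/ρ_ice = 6.696×10^5 × 1029/902 = 7.6×10^5 km³.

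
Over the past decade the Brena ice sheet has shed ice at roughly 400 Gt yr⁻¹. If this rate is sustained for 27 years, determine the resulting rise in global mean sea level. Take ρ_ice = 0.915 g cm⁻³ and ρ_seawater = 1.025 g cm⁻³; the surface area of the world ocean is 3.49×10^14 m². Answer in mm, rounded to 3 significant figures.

Total mass lost = 400 Gt/yr × 27 yr = 1.080×10^4 Gt = 1.080×10^16 kg.
ρ_w = 1.025 g cm⁻³ = 1025 kg m⁻³, so water volume = 1.080×10^16 / 1025 = 1.054×10^13 m³.
Δh = 1.054×10^13 / 3.49×10^14 = 0.0302 m = 30.2 mm.

≈ 30.2 mm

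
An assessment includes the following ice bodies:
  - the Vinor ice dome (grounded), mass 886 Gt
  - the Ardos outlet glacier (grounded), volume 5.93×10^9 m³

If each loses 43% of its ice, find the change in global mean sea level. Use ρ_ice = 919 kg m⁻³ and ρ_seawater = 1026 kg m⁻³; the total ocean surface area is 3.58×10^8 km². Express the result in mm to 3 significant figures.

≈ 1.04 mm

Vinor: 0.43 × 886 Gt = 3.810×10^14 kg; dividing by ρ_w = 1026 kg m⁻³ gives 3.713×10^11 m³ of water.
Ardos: 0.43 × 5.93×10^9 m³ × (919/1026) = 2.284×10^9 m³ of water.
Total added water ≈ 3.736×10^11 m³ over 3.58×10^14 m² → Δh = 1.04×10^-3 m = 1.04 mm.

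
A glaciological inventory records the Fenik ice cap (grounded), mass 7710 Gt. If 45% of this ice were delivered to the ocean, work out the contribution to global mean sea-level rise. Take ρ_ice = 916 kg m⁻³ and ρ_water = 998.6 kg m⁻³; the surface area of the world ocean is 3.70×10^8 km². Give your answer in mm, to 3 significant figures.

Fenik: 0.45 × 7710 Gt = 3.470×10^15 kg; dividing by ρ_w = 998.6 kg m⁻³ gives 3.474×10^12 m³ of water.
Spread over 3.70×10^14 m² of ocean, Δh = 3.474×10^12 / 3.70×10^14 = 9.39×10^-3 m = 9.39 mm.

≈ 9.39 mm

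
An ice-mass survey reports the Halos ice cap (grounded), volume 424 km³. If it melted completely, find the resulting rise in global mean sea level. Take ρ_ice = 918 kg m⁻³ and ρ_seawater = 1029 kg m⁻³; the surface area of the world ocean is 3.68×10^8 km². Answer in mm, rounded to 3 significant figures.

Halos: 424 km³ × (918/1029) = 378.3 km³ of water.
Spread over 3.68×10^14 m² of ocean, Δh = 3.783×10^11 / 3.68×10^14 = 1.03×10^-3 m = 1.03 mm.

≈ 1.03 mm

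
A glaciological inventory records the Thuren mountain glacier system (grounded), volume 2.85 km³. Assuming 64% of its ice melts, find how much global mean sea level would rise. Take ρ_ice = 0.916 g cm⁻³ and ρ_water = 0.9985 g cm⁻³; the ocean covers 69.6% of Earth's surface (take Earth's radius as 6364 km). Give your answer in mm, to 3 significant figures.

Thuren: 0.64 × 2.85 km³ × (916/998.5) = 1.673 km³ of water.
Spread over 3.54×10^14 m² of ocean, Δh = 1.673×10^9 / 3.54×10^14 = 4.72×10^-6 m = 4.72×10^-3 mm.

≈ 4.72×10^-3 mm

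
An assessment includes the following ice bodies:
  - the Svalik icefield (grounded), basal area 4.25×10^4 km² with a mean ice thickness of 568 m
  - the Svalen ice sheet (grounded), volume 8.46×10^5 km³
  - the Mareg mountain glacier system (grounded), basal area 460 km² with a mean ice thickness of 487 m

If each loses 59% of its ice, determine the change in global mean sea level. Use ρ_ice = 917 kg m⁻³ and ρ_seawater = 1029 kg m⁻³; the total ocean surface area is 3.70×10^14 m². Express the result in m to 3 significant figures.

≈ 1.24 m

Svalik: ice volume = 4.25×10^4 km² × 568 m = 2.414×10^4 km³; 0.59 × 2.414×10^4 × (917/1029) = 1.269×10^4 km³ of water.
Svalen: 0.59 × 8.46×10^5 km³ × (917/1029) = 4.448×10^5 km³ of water.
Mareg: ice volume = 460 km² × 487 m = 224.0 km³; 0.59 × 224.0 × (917/1029) = 117.8 km³ of water.
Total added water ≈ 4.576×10^14 m³ over 3.70×10^14 m² → Δh = 1.24 m.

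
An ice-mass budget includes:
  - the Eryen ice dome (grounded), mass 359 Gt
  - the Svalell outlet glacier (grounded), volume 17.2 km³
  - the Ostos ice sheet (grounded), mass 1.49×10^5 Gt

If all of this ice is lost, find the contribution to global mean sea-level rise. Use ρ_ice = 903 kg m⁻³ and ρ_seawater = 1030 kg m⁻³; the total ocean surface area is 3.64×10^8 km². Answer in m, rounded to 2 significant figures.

≈ 0.40 m

Eryen: 359 Gt = 3.590×10^14 kg; dividing by ρ_w = 1030 kg m⁻³ gives 3.485×10^11 m³ of water.
Svalell: 17.2 km³ × (903/1030) = 15.08 km³ of water.
Ostos: 1.49×10^5 Gt = 1.490×10^17 kg; dividing by ρ_w = 1030 kg m⁻³ gives 1.447×10^14 m³ of water.
Total added water ≈ 1.450×10^14 m³ over 3.64×10^14 m² → Δh = 0.398 m.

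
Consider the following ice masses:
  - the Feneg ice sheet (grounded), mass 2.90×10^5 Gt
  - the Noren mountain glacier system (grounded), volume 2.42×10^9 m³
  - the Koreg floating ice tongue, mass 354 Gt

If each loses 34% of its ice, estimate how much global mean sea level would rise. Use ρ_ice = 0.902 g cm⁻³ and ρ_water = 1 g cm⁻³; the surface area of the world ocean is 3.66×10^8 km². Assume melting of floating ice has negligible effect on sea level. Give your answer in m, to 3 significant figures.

≈ 0.269 m

Feneg: 0.34 × 2.90×10^5 Gt = 9.860×10^16 kg; dividing by ρ_w = 1 g cm⁻³ = 1000 kg m⁻³ gives 9.860×10^13 m³ of water.
Noren: 0.34 × 2.42×10^9 m³ × (902/1000) = 7.422×10^8 m³ of water.
The Koreg floating ice tongue is floating and already displaces its own weight of water, so its melt adds essentially nothing to sea level.
Total added water ≈ 9.860×10^13 m³ over 3.66×10^14 m² → Δh = 0.269 m.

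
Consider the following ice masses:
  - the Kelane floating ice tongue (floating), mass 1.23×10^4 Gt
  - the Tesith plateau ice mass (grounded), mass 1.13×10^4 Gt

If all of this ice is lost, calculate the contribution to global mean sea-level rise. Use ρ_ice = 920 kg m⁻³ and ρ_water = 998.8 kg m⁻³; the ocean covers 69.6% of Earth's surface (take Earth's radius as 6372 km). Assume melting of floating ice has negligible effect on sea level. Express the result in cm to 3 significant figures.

≈ 3.19 cm

The Kelane floating ice tongue is floating and already displaces its own weight of water, so its melt adds essentially nothing to sea level.
Tesith: 1.13×10^4 Gt = 1.130×10^16 kg; dividing by ρ_w = 998.8 kg m⁻³ gives 1.131×10^13 m³ of water.
Total added water ≈ 1.131×10^13 m³ over 3.55×10^14 m² → Δh = 0.0319 m = 3.19 cm.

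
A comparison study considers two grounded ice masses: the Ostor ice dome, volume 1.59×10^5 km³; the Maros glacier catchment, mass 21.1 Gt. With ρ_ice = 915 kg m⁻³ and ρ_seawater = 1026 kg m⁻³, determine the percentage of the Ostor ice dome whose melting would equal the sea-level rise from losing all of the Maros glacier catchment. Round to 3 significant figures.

Equal sea-level rise means equal mass of meltwater, i.e. equal mass of ice lost.
Ice mass of Maros: 2.110×10^13 kg; ice mass of Ostor: 1.455×10^17 kg.
Fraction required = 2.110×10^13 / 1.455×10^17 = 1.45×10^-4 → 0.0145 %.

≈ 0.0145 %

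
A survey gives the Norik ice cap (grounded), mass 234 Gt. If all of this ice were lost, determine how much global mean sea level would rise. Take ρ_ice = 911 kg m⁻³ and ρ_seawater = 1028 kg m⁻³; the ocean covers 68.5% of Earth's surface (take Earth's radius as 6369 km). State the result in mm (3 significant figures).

≈ 0.652 mm

Norik: 234 Gt = 2.340×10^14 kg; dividing by ρ_w = 1028 kg m⁻³ gives 2.276×10^11 m³ of water.
Spread over 3.49×10^14 m² of ocean, Δh = 2.276×10^11 / 3.49×10^14 = 6.52×10^-4 m = 0.652 mm.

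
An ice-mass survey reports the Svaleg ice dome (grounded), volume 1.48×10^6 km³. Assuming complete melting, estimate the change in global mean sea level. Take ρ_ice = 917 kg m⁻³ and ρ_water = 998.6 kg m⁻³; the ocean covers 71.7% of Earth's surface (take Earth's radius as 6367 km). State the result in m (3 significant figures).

≈ 3.72 m

Svaleg: 1.48×10^6 km³ × (917/998.6) = 1.359×10^6 km³ of water.
Spread over 3.65×10^14 m² of ocean, Δh = 1.359×10^15 / 3.65×10^14 = 3.72 m.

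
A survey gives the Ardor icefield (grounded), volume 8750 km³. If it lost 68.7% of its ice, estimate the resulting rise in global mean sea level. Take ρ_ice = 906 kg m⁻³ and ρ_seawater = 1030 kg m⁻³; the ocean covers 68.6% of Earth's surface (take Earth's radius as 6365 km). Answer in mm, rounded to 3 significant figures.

≈ 15.1 mm

Ardor: 0.687 × 8750 km³ × (906/1030) = 5288 km³ of water.
Spread over 3.49×10^14 m² of ocean, Δh = 5.288×10^12 / 3.49×10^14 = 0.0151 m = 15.1 mm.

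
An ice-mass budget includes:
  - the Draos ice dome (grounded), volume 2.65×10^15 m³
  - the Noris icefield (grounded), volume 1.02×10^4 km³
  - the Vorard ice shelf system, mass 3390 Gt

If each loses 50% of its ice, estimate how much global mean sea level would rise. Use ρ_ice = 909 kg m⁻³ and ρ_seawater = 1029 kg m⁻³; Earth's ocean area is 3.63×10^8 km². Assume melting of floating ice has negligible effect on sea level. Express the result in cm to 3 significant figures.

Draos: 0.5 × 2.65×10^15 m³ × (909/1029) = 1.170×10^15 m³ of water.
Noris: 0.5 × 1.02×10^4 km³ × (909/1029) = 4505 km³ of water.
The Vorard ice shelf system is floating and already displaces its own weight of water, so its melt adds essentially nothing to sea level.
Total added water ≈ 1.175×10^15 m³ over 3.63×10^14 m² → Δh = 3.24 m = 324 cm.

≈ 324 cm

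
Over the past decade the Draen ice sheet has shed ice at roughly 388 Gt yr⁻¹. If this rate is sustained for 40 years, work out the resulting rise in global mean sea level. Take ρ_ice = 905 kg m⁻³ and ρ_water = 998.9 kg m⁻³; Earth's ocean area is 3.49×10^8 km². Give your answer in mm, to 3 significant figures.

Total mass lost = 388 Gt/yr × 40 yr = 1.552×10^4 Gt = 1.552×10^16 kg.
ρ_w = 998.9 kg m⁻³, so water volume = 1.552×10^16 / 998.9 = 1.554×10^13 m³.
Δh = 1.554×10^13 / 3.49×10^14 = 0.0445 m = 44.5 mm.

≈ 44.5 mm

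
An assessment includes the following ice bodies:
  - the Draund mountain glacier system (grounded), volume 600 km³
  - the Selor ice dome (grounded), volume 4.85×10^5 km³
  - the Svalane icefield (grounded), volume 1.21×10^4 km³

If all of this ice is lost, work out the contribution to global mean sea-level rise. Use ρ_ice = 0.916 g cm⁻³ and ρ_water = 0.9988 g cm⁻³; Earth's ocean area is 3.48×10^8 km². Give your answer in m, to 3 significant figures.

≈ 1.31 m

Draund: 600 km³ × (916/998.8) = 550.3 km³ of water.
Selor: 4.85×10^5 km³ × (916/998.8) = 4.448×10^5 km³ of water.
Svalane: 1.21×10^4 km³ × (916/998.8) = 1.110×10^4 km³ of water.
Total added water ≈ 4.564×10^14 m³ over 3.48×10^14 m² → Δh = 1.31 m.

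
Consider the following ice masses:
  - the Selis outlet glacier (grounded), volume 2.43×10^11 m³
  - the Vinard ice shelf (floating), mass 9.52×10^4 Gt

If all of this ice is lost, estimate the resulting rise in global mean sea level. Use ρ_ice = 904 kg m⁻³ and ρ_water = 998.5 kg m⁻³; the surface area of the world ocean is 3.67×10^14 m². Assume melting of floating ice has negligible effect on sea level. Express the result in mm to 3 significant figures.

Selis: 2.43×10^11 m³ × (904/998.5) = 2.200×10^11 m³ of water.
The Vinard ice shelf is floating and already displaces its own weight of water, so its melt adds essentially nothing to sea level.
Total added water ≈ 2.200×10^11 m³ over 3.67×10^14 m² → Δh = 5.99×10^-4 m = 0.599 mm.

≈ 0.599 mm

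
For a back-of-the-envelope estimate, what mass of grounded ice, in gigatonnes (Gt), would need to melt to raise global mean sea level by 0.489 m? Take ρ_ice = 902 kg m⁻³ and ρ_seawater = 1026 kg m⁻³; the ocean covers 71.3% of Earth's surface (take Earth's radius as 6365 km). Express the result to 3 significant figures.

Required water volume = Δh × A = 0.489 m × 3.63×10^14 m² = 1.775×10^14 m³.
ρ_w = 1026 kg m⁻³, so the mass of water = 1.775×10^14 m³ × 1026 kg m⁻³ = 1.821×10^17 kg = 1.82×10^5 Gt (and the same mass of ice, by conservation).

≈ 1.82×10^5 Gt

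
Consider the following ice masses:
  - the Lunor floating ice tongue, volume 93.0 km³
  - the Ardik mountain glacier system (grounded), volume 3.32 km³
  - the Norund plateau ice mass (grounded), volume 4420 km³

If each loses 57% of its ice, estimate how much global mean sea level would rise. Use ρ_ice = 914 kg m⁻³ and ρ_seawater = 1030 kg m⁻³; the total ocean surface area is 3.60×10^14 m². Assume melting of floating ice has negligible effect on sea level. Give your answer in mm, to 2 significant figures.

The Lunor floating ice tongue is floating and already displaces its own weight of water, so its melt adds essentially nothing to sea level.
Ardik: 0.57 × 3.32 km³ × (914/1030) = 1.679 km³ of water.
Norund: 0.57 × 4420 km³ × (914/1030) = 2236 km³ of water.
Total added water ≈ 2.237×10^12 m³ over 3.60×10^14 m² → Δh = 6.21×10^-3 m = 6.2 mm.

≈ 6.2 mm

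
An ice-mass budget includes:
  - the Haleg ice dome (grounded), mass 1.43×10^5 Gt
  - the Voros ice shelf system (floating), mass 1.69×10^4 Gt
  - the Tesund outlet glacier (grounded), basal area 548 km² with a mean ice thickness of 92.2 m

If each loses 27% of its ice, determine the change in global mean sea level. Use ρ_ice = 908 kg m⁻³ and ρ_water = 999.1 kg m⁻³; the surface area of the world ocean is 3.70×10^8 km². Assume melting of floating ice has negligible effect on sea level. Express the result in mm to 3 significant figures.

Haleg: 0.27 × 1.43×10^5 Gt = 3.861×10^16 kg; dividing by ρ_w = 999.1 kg m⁻³ gives 3.864×10^13 m³ of water.
The Voros ice shelf system is floating and already displaces its own weight of water, so its melt adds essentially nothing to sea level.
Tesund: ice volume = 548 km² × 92.2 m = 50.53 km³; 0.27 × 50.53 × (908/999.1) = 12.40 km³ of water.
Total added water ≈ 3.866×10^13 m³ over 3.70×10^14 m² → Δh = 0.104 m = 104 mm.

≈ 104 mm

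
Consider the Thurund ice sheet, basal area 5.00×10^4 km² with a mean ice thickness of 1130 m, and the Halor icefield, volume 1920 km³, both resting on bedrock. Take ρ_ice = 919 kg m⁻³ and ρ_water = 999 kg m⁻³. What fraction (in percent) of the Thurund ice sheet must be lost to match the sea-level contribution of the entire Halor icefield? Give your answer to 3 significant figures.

Equal sea-level rise means equal mass of meltwater, i.e. equal mass of ice lost.
Ice mass of Halor: 1.764×10^15 kg; ice mass of Thurund: 5.192×10^16 kg.
Fraction required = 1.764×10^15 / 5.192×10^16 = 0.0340 → 3.40 %.

≈ 3.40 %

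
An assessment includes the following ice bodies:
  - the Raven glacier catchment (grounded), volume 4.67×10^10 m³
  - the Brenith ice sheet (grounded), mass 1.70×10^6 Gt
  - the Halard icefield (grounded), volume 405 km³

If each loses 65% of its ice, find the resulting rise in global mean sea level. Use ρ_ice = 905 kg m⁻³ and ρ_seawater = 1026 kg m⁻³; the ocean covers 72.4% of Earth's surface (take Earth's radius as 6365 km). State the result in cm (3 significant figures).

≈ 292 cm

Raven: 0.65 × 4.67×10^10 m³ × (905/1026) = 2.678×10^10 m³ of water.
Brenith: 0.65 × 1.70×10^6 Gt = 1.105×10^18 kg; dividing by ρ_w = 1026 kg m⁻³ gives 1.077×10^15 m³ of water.
Halard: 0.65 × 405 km³ × (905/1026) = 232.2 km³ of water.
Total added water ≈ 1.077×10^15 m³ over 3.69×10^14 m² → Δh = 2.92 m = 292 cm.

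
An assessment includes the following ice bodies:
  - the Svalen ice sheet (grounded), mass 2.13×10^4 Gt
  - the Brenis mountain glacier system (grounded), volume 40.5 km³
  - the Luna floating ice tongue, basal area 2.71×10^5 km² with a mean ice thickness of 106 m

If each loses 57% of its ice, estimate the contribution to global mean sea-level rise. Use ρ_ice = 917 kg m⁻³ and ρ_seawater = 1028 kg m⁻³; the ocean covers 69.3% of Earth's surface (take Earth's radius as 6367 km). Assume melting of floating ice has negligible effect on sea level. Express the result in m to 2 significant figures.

Svalen: 0.57 × 2.13×10^4 Gt = 1.214×10^16 kg; dividing by ρ_w = 1028 kg m⁻³ gives 1.181×10^13 m³ of water.
Brenis: 0.57 × 40.5 km³ × (917/1028) = 20.59 km³ of water.
The Luna floating ice tongue is floating and already displaces its own weight of water, so its melt adds essentially nothing to sea level.
Total added water ≈ 1.183×10^13 m³ over 3.53×10^14 m² → Δh = 0.0335 m.

≈ 0.034 m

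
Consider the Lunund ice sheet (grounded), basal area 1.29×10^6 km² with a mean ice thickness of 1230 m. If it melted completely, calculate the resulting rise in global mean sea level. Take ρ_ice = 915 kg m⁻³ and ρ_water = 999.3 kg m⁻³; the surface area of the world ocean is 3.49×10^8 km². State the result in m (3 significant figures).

≈ 4.16 m

Lunund: ice volume = 1.29×10^6 km² × 1230 m = 1.587×10^6 km³; 1.587×10^6 × (915/999.3) = 1.453×10^6 km³ of water.
Spread over 3.49×10^14 m² of ocean, Δh = 1.453×10^15 / 3.49×10^14 = 4.16 m.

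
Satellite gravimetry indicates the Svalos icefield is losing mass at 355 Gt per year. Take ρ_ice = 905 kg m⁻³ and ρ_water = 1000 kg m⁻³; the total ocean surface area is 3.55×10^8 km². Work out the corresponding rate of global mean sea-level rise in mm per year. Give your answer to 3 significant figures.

ρ_w = 1000 kg m⁻³. Annual water volume added = 355 Gt / ρ_w = 3.550×10^14 kg / 1000 kg m⁻³ = 3.550×10^11 m³.
Δh per year = 3.550×10^11 / 3.55×10^14 = 1.00×10^-3 m = 1.00 mm.

≈ 1.00 mm/yr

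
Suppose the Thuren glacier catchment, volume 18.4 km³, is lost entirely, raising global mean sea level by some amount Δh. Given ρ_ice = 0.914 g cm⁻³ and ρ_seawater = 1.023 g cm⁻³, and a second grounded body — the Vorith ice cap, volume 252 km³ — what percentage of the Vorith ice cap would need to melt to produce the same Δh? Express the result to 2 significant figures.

≈ 7.3 %

Equal sea-level rise means equal mass of meltwater, i.e. equal mass of ice lost.
Ice mass of Thuren: 1.682×10^13 kg; ice mass of Vorith: 2.303×10^14 kg.
Fraction required = 1.682×10^13 / 2.303×10^14 = 0.0730 → 7.3 %.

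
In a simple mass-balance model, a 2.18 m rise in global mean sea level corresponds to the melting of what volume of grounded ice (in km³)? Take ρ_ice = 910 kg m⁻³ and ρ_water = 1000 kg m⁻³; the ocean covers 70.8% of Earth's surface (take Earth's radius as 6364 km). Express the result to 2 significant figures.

Required water volume = Δh × A = 2.18 m × 3.60×10^14 m² = 7.855×10^14 m³ = 7.855×10^5 km³.
Ice volume = water volume × ρ_w/ρ_ice = 7.855×10^5 × 1000/910 = 8.6×10^5 km³.

≈ 8.6×10^5 km³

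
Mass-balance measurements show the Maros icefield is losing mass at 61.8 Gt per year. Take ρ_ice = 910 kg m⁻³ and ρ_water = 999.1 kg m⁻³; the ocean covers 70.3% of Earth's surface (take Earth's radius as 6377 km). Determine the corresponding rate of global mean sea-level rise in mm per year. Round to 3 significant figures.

ρ_w = 999.1 kg m⁻³. Annual water volume added = 61.8 Gt / ρ_w = 6.180×10^13 kg / 999.1 kg m⁻³ = 6.186×10^10 m³.
Δh per year = 6.186×10^10 / 3.59×10^14 = 1.72×10^-4 m = 0.172 mm.

≈ 0.172 mm/yr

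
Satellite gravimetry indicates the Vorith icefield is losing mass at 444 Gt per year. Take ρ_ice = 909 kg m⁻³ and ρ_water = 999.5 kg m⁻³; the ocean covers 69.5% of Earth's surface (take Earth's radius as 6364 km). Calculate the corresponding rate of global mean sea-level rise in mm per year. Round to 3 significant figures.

≈ 1.26 mm/yr

ρ_w = 999.5 kg m⁻³. Annual water volume added = 444 Gt / ρ_w = 4.440×10^14 kg / 999.5 kg m⁻³ = 4.442×10^11 m³.
Δh per year = 4.442×10^11 / 3.54×10^14 = 1.26×10^-3 m = 1.26 mm.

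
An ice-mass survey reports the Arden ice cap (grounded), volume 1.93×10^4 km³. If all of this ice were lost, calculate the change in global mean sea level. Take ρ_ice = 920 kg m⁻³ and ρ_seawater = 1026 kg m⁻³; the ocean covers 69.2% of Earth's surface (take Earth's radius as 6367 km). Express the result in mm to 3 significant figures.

Arden: 1.93×10^4 km³ × (920/1026) = 1.731×10^4 km³ of water.
Spread over 3.53×10^14 m² of ocean, Δh = 1.731×10^13 / 3.53×10^14 = 0.0491 m = 49.1 mm.

≈ 49.1 mm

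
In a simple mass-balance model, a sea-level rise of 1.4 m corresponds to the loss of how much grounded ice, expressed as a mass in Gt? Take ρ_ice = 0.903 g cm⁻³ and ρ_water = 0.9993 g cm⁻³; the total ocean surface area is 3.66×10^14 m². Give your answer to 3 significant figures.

≈ 5.12×10^5 Gt

Required water volume = Δh × A = 1.4 m × 3.66×10^14 m² = 5.124×10^14 m³.
ρ_w = 0.9993 g cm⁻³ = 999.3 kg m⁻³, so the mass of water = 5.124×10^14 m³ × 999.3 kg m⁻³ = 5.120×10^17 kg = 5.12×10^5 Gt (and the same mass of ice, by conservation).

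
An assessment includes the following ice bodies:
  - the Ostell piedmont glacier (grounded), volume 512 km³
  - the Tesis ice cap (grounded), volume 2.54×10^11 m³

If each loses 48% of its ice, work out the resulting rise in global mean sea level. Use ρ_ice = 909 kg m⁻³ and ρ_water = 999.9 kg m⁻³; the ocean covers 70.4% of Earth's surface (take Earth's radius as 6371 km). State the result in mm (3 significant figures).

Ostell: 0.48 × 512 km³ × (909/999.9) = 223.4 km³ of water.
Tesis: 0.48 × 2.54×10^11 m³ × (909/999.9) = 1.108×10^11 m³ of water.
Total added water ≈ 3.343×10^11 m³ over 3.59×10^14 m² → Δh = 9.31×10^-4 m = 0.931 mm.

≈ 0.931 mm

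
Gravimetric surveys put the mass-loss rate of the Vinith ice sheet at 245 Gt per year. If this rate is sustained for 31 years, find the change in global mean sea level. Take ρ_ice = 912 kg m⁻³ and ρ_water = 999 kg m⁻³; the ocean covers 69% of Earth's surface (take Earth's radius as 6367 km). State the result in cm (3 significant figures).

≈ 2.16 cm

Total mass lost = 245 Gt/yr × 31 yr = 7595 Gt = 7.595×10^15 kg.
ρ_w = 999 kg m⁻³, so water volume = 7.595×10^15 / 999 = 7.603×10^12 m³.
Δh = 7.603×10^12 / 3.52×10^14 = 0.0216 m = 2.16 cm.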